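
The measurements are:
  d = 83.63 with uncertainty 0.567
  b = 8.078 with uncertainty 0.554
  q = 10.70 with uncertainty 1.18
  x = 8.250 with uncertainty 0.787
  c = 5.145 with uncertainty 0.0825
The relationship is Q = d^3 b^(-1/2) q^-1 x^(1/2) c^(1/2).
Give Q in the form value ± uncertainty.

125300 ± 15900

Relative error in a monomial: (δQ/Q)² = Σ (nᵢ · δxᵢ/xᵢ)².
  (3·δd/d)² = (3×0.00678)² = 0.000414;  (−½·δb/b)² = (-0.5×0.0686)² = 0.00118;  (-1·δq/q)² = (-1×0.110)² = 0.0122;  (½·δx/x)² = (0.5×0.0954)² = 0.00228;  (½·δc/c)² = (0.5×0.0160)² = 6.43e-05
δQ/Q = √(0.0161) = 0.127
Q = 125300, so δQ = 0.127 × 125300 = 15900.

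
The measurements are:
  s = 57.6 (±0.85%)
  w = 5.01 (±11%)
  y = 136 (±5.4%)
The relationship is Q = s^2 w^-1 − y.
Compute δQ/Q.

Let p = s^2·w^-1 = 662. δp/p = √((2·δs/s)² + (-1·δw/w)²) = √(0.000289 + 0.0121) = 0.111, so δp = 73.7.
Q = p − y: δQ = √(δp² + δy²) = √(5430 + 53.9) = 74.1
Q = 526, so δQ/Q = 74.1/526 = 0.141.

0.141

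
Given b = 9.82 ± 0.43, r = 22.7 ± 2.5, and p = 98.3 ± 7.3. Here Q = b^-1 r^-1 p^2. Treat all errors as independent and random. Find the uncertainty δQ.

8.24

Products/powers → add relative errors in quadrature, weighted by exponent:
  (-1·δb/b)² = (-1×0.0438)² = 0.00192;  (-1·δr/r)² = (-1×0.110)² = 0.0121;  (2·δp/p)² = (2×0.0743)² = 0.0221
δQ/Q = √(0.0361) = 0.190
Q = 43.3, so δQ = 0.190 × 43.3 = 8.24.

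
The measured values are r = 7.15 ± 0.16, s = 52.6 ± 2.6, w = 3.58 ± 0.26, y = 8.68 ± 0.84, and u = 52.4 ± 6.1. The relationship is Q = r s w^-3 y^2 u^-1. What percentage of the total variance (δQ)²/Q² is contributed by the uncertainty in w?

46.8%

(δQ/Q)² = (1·δr/r)² + (1·δs/s)² + (-3·δw/w)² + (2·δy/y)² + (-1·δu/u)²
  r term: (1×0.0224)² = 0.000501
  s term: (1×0.0494)² = 0.00244
  w term: (-3×0.0726)² = 0.0475
  y term: (2×0.0968)² = 0.0375
  u term: (-1×0.116)² = 0.0136
Total = 0.101. Share from w = 0.0475/0.101 = 0.468.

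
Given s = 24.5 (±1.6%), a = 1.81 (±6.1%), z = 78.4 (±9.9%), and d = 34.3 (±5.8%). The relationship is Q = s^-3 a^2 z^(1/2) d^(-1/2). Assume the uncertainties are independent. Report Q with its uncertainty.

(3.37 ± 0.482) × 10^-4

For a monomial Q ∝ s^-3, a^2, z^(1/2), d^(-1/2), fractional errors add in quadrature:
  (-3·δs/s)² = (-3×0.0160)² = 0.00230;  (2·δa/a)² = (2×0.0610)² = 0.0149;  (½·δz/z)² = (0.5×0.0990)² = 0.00245;  (−½·δd/d)² = (-0.5×0.0580)² = 0.000841
δQ/Q = √(0.0205) = 0.143
Q = 0.000337, so δQ = 0.143 × 0.000337 = 4.82e-05.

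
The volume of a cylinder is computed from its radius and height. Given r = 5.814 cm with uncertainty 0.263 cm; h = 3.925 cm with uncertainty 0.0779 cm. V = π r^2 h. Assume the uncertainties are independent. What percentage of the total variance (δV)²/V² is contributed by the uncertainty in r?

(δV/V)² = (2·δr/r)² + (1·δh/h)²
  r term: (2×0.0452)² = 0.00819
  h term: (1×0.0198)² = 0.000394
Total = 0.00858. Share from r = 0.00819/0.00858 = 0.954.

95.4%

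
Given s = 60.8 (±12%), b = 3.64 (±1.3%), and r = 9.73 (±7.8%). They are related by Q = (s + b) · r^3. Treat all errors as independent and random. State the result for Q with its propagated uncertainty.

59400 ± 15400

Let u = s + b = 64.4. δu = √(δs² + δb²) = √(53.2 + 0.00224) = 7.30, so δu/u = 0.113.
Q is then a monomial in u, r:
δQ/Q = √((δu/u)² + (3·δr/r)²) = √(0.0128 + 0.0548) = 0.260
Q = 59400, so δQ = 0.260 × 59400 = 15400.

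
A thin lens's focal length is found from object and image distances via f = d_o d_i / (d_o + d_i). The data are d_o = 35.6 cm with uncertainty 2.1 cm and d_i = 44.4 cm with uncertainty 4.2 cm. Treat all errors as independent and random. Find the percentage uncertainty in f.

5.33%

∂f/∂d_o = (d_i/(d_o+d_i))² = 0.308;  ∂f/∂d_i = (d_o/(d_o+d_i))² = 0.198
δf = √((∂f/∂d_o · δd_o)² + (∂f/∂d_i · δd_i)²) = √(0.418 + 0.692) = 1.05 cm
f = 19.8 cm, so δf/f = 1.05/19.8 = 0.0533.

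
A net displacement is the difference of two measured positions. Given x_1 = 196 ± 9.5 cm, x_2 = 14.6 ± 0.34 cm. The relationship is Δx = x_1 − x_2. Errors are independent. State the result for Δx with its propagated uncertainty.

181 ± 9.51 cm

Sums and differences: (δΔx)² = Σ (cᵢ δxᵢ)².
  (δx_1)² = 90.2;  (δx_2)² = 0.116
δΔx = √(90.4) = 9.51 cm
Δx = 181 cm.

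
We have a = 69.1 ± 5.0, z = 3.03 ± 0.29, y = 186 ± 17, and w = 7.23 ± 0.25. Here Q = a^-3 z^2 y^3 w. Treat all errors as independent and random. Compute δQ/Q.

Products/powers → add relative errors in quadrature, weighted by exponent:
  (-3·δa/a)² = (-3×0.0724)² = 0.0471;  (2·δz/z)² = (2×0.0957)² = 0.0366;  (3·δy/y)² = (3×0.0914)² = 0.0752;  (1·δw/w)² = (1×0.0346)² = 0.00120
δQ/Q = √(0.160) = 0.400

0.400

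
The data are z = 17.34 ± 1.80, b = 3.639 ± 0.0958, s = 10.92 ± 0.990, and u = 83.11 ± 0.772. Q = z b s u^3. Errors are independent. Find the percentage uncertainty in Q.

14.3%

For a monomial Q ∝ z, b, s, u^3, fractional errors add in quadrature:
  (1·δz/z)² = (1×0.104)² = 0.0108;  (1·δb/b)² = (1×0.0263)² = 0.000693;  (1·δs/s)² = (1×0.0907)² = 0.00822;  (3·δu/u)² = (3×0.00929)² = 0.000777
δQ/Q = √(0.0205) = 0.143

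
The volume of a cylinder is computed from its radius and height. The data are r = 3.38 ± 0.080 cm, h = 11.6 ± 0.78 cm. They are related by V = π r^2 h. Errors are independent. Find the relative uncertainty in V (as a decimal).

Relative error in a monomial: (δV/V)² = Σ (nᵢ · δxᵢ/xᵢ)².
  (2·δr/r)² = (2×0.0237)² = 0.00224;  (1·δh/h)² = (1×0.0672)² = 0.00452
δV/V = √(0.00676) = 0.0822

0.0822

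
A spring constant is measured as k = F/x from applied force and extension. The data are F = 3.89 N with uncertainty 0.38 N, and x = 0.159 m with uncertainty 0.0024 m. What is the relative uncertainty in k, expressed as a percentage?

9.88%

Relative error in a monomial: (δk/k)² = Σ (nᵢ · δxᵢ/xᵢ)².
  (1·δF/F)² = (1×0.0977)² = 0.00954;  (-1·δx/x)² = (-1×0.0151)² = 0.000228
δk/k = √(0.00977) = 0.0988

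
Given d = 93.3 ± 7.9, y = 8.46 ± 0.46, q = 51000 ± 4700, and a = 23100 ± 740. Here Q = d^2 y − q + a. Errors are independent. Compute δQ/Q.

Let p = d^2·y = 73600. δp/p = √((2·δd/d)² + (1·δy/y)²) = √(0.0287 + 0.00296) = 0.178, so δp = 13100.
Q = p − q + a: δQ = √(δp² + δq² + δa²) = √(1.72e+08 + 2.21e+07 + 5.48e+05) = 13900
Q = 45700, so δQ/Q = 13900/45700 = 0.305.

0.305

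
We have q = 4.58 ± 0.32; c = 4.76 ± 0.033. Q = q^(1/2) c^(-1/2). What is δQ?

0.0344

For a monomial Q ∝ q^(1/2), c^(-1/2), fractional errors add in quadrature:
  (½·δq/q)² = (0.5×0.0699)² = 0.00122;  (−½·δc/c)² = (-0.5×0.00693)² = 1.2e-05
δQ/Q = √(0.00123) = 0.0351
Q = 0.981, so δQ = 0.0351 × 0.981 = 0.0344.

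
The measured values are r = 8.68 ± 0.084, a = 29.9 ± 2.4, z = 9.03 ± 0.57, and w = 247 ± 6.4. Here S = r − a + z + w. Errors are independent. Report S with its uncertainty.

For a sum/difference, combine absolute errors in quadrature:
  (δr)² = 0.00706;  (δa)² = 5.76;  (δz)² = 0.325;  (δw)² = 41.0
δS = √(47.1) = 6.86
S = 235.

235 ± 6.86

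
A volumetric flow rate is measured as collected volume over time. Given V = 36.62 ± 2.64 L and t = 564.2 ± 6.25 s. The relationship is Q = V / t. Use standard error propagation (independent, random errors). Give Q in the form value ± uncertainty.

0.06491 ± 0.00473 L/s

Products/powers → add relative errors in quadrature, weighted by exponent:
  (1·δV/V)² = (1×0.0721)² = 0.00520;  (-1·δt/t)² = (-1×0.0111)² = 0.000123
δQ/Q = √(0.00532) = 0.0729
Q = 0.06491 L/s, so δQ = 0.0729 × 0.06491 = 0.00473 L/s.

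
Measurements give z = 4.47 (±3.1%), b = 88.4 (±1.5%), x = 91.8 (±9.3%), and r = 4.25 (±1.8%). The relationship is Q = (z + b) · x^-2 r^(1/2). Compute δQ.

Let u = z + b = 92.9. δu = √(δz² + δb²) = √(0.0192 + 1.76) = 1.33, so δu/u = 0.0144.
Q is then a monomial in u, x, r:
δQ/Q = √((δu/u)² + (-2·δx/x)² + (½·δr/r)²) = √(0.000206 + 0.0346 + 8.1e-05) = 0.187
Q = 0.0227, so δQ = 0.187 × 0.0227 = 0.00424.

0.00424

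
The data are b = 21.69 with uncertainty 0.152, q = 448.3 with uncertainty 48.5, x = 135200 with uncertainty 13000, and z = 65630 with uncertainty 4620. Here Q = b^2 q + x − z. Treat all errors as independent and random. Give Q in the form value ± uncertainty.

Let p = b^2·q = 210900. δp/p = √((2·δb/b)² + (1·δq/q)²) = √(0.000196 + 0.0117) = 0.109, so δp = 23000.
Q = p + x − z: δQ = √(δp² + δx² + δz²) = √(5.29e+08 + 1.69e+08 + 2.13e+07) = 26800
Q = 280500.

280500 ± 26800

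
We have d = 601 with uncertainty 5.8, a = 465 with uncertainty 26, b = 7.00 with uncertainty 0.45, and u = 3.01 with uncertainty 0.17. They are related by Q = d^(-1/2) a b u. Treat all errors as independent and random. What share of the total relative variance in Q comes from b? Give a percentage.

(δQ/Q)² = (−½·δd/d)² + (1·δa/a)² + (1·δb/b)² + (1·δu/u)²
  d term: (-0.5×0.00965)² = 2.33e-05
  a term: (1×0.0559)² = 0.00313
  b term: (1×0.0643)² = 0.00413
  u term: (1×0.0565)² = 0.00319
Total = 0.0105. Share from b = 0.00413/0.0105 = 0.395.

39.5%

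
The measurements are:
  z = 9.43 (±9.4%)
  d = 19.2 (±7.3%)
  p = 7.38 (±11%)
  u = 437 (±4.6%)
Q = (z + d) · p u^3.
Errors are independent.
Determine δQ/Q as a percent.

Let w = z + d = 28.6. δw = √(δz² + δd²) = √(0.786 + 1.96) = 1.66, so δw/w = 0.0579.
Q is then a monomial in w, p, u:
δQ/Q = √((δw/w)² + (1·δp/p)² + (3·δu/u)²) = √(0.00336 + 0.0121 + 0.0190) = 0.186

18.6%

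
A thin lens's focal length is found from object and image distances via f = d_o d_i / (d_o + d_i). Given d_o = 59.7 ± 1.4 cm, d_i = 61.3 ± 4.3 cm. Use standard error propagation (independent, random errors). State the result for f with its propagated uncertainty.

30.2 ± 1.11 cm

∂f/∂d_o = (d_i/(d_o+d_i))² = 0.257;  ∂f/∂d_i = (d_o/(d_o+d_i))² = 0.243
δf = √((∂f/∂d_o · δd_o)² + (∂f/∂d_i · δd_i)²) = √(0.129 + 1.10) = 1.11 cm
f = 30.2 cm.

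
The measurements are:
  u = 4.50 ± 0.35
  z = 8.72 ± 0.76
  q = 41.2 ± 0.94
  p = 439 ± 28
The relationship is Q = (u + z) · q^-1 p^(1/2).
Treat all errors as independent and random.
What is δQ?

0.501

Let w = u + z = 13.2. δw = √(δu² + δz²) = √(0.122 + 0.578) = 0.837, so δw/w = 0.0633.
Q is then a monomial in w, q, p:
δQ/Q = √((δw/w)² + (-1·δq/q)² + (½·δp/p)²) = √(0.00401 + 0.000521 + 0.00102) = 0.0745
Q = 6.72, so δQ = 0.0745 × 6.72 = 0.501.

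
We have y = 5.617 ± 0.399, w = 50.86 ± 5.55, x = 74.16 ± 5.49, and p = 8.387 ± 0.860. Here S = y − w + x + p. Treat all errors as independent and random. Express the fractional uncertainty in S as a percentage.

For a sum/difference, combine absolute errors in quadrature:
  (δy)² = 0.159;  (δw)² = 30.8;  (δx)² = 30.1;  (δp)² = 0.740
δS = √(61.8) = 7.86
S = 37.30, so δS/S = 7.86/37.30 = 0.211.

21.1%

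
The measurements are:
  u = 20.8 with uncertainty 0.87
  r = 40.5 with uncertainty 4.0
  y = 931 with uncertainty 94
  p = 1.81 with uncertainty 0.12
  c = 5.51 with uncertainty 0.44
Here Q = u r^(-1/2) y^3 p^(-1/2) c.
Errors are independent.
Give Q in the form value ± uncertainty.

(1.08 ± 0.347) × 10^10

Products/powers → add relative errors in quadrature, weighted by exponent:
  (1·δu/u)² = (1×0.0418)² = 0.00175;  (−½·δr/r)² = (-0.5×0.0988)² = 0.00244;  (3·δy/y)² = (3×0.101)² = 0.0917;  (−½·δp/p)² = (-0.5×0.0663)² = 0.00110;  (1·δc/c)² = (1×0.0799)² = 0.00638
δQ/Q = √(0.103) = 0.322
Q = 1.08e+10, so δQ = 0.322 × 1.08e+10 = 3.47e+09.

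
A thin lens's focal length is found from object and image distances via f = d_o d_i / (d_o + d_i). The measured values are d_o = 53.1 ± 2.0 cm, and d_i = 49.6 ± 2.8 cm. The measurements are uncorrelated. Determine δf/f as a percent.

3.44%

∂f/∂d_o = (d_i/(d_o+d_i))² = 0.233;  ∂f/∂d_i = (d_o/(d_o+d_i))² = 0.267
δf = √((∂f/∂d_o · δd_o)² + (∂f/∂d_i · δd_i)²) = √(0.218 + 0.560) = 0.882 cm
f = 25.6 cm, so δf/f = 0.882/25.6 = 0.0344.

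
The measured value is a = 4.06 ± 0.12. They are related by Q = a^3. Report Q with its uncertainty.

Q is a product of powers, so relative uncertainties combine in quadrature:
  (3·δa/a)² = (3×0.0296)² = 0.00786
δQ/Q = √(0.00786) = 0.0887
Q = 66.9, so δQ = 0.0887 × 66.9 = 5.93.

66.9 ± 5.93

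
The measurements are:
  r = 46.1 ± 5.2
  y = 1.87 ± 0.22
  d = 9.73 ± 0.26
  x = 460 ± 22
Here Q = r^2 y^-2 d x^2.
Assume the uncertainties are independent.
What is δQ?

4.26e+08

Since Q is a product/quotient, work with relative uncertainties:
  (2·δr/r)² = (2×0.113)² = 0.0509;  (-2·δy/y)² = (-2×0.118)² = 0.0554;  (1·δd/d)² = (1×0.0267)² = 0.000714;  (2·δx/x)² = (2×0.0478)² = 0.00915
δQ/Q = √(0.116) = 0.341
Q = 1.25e+09, so δQ = 0.341 × 1.25e+09 = 4.26e+08.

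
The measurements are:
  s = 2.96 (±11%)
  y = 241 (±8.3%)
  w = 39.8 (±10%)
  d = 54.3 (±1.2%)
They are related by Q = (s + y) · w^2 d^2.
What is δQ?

Let u = s + y = 244. δu = √(δs² + δy²) = √(0.106 + 400) = 20.0, so δu/u = 0.0820.
Q is then a monomial in u, w, d:
δQ/Q = √((δu/u)² + (2·δw/w)² + (2·δd/d)²) = √(0.00672 + 0.0400 + 0.000576) = 0.217
Q = 1.14e+09, so δQ = 0.217 × 1.14e+09 = 2.48e+08.

2.48e+08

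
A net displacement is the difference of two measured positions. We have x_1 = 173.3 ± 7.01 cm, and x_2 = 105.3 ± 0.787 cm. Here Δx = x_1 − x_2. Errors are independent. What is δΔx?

7.05 cm

Sums and differences: (δΔx)² = Σ (cᵢ δxᵢ)².
  (δx_1)² = 49.1;  (δx_2)² = 0.619
δΔx = √(49.8) = 7.05 cm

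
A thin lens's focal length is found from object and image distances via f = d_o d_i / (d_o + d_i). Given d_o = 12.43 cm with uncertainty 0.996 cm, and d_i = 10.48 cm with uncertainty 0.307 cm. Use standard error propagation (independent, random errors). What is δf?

0.227 cm

∂f/∂d_o = (d_i/(d_o+d_i))² = 0.209;  ∂f/∂d_i = (d_o/(d_o+d_i))² = 0.294
δf = √((∂f/∂d_o · δd_o)² + (∂f/∂d_i · δd_i)²) = √(0.0434 + 0.00817) = 0.227 cm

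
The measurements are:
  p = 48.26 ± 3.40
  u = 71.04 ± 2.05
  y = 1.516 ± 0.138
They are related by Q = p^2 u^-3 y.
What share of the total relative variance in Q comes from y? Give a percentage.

23.3%

(δQ/Q)² = (2·δp/p)² + (-3·δu/u)² + (1·δy/y)²
  p term: (2×0.0705)² = 0.0199
  u term: (-3×0.0289)² = 0.00749
  y term: (1×0.0910)² = 0.00829
Total = 0.0356. Share from y = 0.00829/0.0356 = 0.233.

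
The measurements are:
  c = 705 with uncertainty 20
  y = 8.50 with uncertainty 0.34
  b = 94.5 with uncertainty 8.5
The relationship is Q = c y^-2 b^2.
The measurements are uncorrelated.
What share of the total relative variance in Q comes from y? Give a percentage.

(δQ/Q)² = (1·δc/c)² + (-2·δy/y)² + (2·δb/b)²
  c term: (1×0.0284)² = 0.000805
  y term: (-2×0.0400)² = 0.00640
  b term: (2×0.0899)² = 0.0324
Total = 0.0396. Share from y = 0.00640/0.0396 = 0.162.

16.2%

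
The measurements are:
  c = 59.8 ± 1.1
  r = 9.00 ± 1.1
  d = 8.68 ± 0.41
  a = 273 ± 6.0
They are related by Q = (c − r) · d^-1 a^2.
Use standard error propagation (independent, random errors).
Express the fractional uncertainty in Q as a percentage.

7.14%

Let u = c − r = 50.8. δu = √(δc² + δr²) = √(1.21 + 1.21) = 1.56, so δu/u = 0.0306.
Q is then a monomial in u, d, a:
δQ/Q = √((δu/u)² + (-1·δd/d)² + (2·δa/a)²) = √(0.000938 + 0.00223 + 0.00193) = 0.0714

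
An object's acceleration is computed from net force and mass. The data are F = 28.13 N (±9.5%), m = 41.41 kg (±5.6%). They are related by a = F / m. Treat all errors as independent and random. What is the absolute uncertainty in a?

0.0749 m/s^2

Each factor contributes (exponent × relative error)² to (δa/a)²:
  (1·δF/F)² = (1×0.0950)² = 0.00903;  (-1·δm/m)² = (-1×0.0560)² = 0.00314
δa/a = √(0.0122) = 0.110
a = 0.6793 m/s^2, so δa = 0.110 × 0.6793 = 0.0749 m/s^2.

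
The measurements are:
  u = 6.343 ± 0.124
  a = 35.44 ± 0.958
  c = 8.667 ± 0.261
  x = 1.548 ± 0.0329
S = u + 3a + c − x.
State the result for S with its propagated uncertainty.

119.8 ± 2.89

S is a linear combination, so absolute uncertainties add in quadrature:
  (δu)² = 0.0154;  (3·δa)² = 8.26;  (δc)² = 0.0681;  (δx)² = 0.00108
δS = √(8.34) = 2.89
S = 119.8.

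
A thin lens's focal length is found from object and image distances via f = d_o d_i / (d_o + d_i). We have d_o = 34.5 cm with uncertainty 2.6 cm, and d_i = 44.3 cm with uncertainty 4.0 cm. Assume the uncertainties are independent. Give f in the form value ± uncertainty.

∂f/∂d_o = (d_i/(d_o+d_i))² = 0.316;  ∂f/∂d_i = (d_o/(d_o+d_i))² = 0.192
δf = √((∂f/∂d_o · δd_o)² + (∂f/∂d_i · δd_i)²) = √(0.675 + 0.588) = 1.12 cm
f = 19.4 cm.

19.4 ± 1.12 cm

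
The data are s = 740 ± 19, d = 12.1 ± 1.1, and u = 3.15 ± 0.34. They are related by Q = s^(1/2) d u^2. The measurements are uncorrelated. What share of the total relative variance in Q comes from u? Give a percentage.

84.7%

(δQ/Q)² = (½·δs/s)² + (1·δd/d)² + (2·δu/u)²
  s term: (0.5×0.0257)² = 0.000165
  d term: (1×0.0909)² = 0.00826
  u term: (2×0.108)² = 0.0466
Total = 0.0550. Share from u = 0.0466/0.0550 = 0.847.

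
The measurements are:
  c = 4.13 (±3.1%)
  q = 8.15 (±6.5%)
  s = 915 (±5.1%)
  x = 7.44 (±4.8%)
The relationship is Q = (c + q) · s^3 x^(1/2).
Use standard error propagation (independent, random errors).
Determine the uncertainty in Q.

Let u = c + q = 12.3. δu = √(δc² + δq²) = √(0.0164 + 0.281) = 0.545, so δu/u = 0.0444.
Q is then a monomial in u, s, x:
δQ/Q = √((δu/u)² + (3·δs/s)² + (½·δx/x)²) = √(0.00197 + 0.0234 + 0.000576) = 0.161
Q = 2.57e+10, so δQ = 0.161 × 2.57e+10 = 4.13e+09.

4.13e+09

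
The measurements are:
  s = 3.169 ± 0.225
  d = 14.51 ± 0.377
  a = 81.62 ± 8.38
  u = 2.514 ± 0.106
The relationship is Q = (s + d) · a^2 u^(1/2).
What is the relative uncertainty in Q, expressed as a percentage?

20.8%

Let w = s + d = 17.68. δw = √(δs² + δd²) = √(0.0506 + 0.142) = 0.439, so δw/w = 0.0248.
Q is then a monomial in w, a, u:
δQ/Q = √((δw/w)² + (2·δa/a)² + (½·δu/u)²) = √(0.000617 + 0.0422 + 0.000444) = 0.208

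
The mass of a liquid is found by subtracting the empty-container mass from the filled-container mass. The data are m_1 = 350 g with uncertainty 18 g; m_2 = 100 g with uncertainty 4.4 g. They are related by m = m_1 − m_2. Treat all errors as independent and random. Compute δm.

m is a linear combination, so absolute uncertainties add in quadrature:
  (δm_1)² = 324;  (δm_2)² = 19.4
δm = √(343) = 18.5 g

18.5 g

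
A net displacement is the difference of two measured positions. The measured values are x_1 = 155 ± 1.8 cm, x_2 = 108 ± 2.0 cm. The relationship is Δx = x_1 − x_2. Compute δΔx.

Each term contributes (cᵢ δxᵢ)² to (δΔx)²:
  (δx_1)² = 3.24;  (δx_2)² = 4.00
δΔx = √(7.24) = 2.69 cm

2.69 cm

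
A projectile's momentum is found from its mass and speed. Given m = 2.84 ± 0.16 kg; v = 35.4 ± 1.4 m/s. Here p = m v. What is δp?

6.92 kg·m/s

Relative error in a monomial: (δp/p)² = Σ (nᵢ · δxᵢ/xᵢ)².
  (1·δm/m)² = (1×0.0563)² = 0.00317;  (1·δv/v)² = (1×0.0395)² = 0.00156
δp/p = √(0.00474) = 0.0688
p = 101 kg·m/s, so δp = 0.0688 × 101 = 6.92 kg·m/s.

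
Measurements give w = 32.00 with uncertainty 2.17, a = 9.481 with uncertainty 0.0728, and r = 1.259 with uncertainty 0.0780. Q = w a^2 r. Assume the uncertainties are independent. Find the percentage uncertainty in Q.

Products/powers → add relative errors in quadrature, weighted by exponent:
  (1·δw/w)² = (1×0.0678)² = 0.00460;  (2·δa/a)² = (2×0.00768)² = 0.000236;  (1·δr/r)² = (1×0.0620)² = 0.00384
δQ/Q = √(0.00867) = 0.0931

9.31%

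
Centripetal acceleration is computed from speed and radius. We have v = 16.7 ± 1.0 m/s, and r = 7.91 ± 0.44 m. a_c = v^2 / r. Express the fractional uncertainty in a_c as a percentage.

Products/powers → add relative errors in quadrature, weighted by exponent:
  (2·δv/v)² = (2×0.0599)² = 0.0143;  (-1·δr/r)² = (-1×0.0556)² = 0.00309
δa_c/a_c = √(0.0174) = 0.132

13.2%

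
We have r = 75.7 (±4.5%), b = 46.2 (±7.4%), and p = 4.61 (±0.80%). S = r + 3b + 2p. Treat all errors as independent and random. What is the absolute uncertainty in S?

10.8

For a sum/difference, combine absolute errors in quadrature:
  (δr)² = 11.6;  (3·δb)² = 105;  (2·δp)² = 0.00544
δS = √(117) = 10.8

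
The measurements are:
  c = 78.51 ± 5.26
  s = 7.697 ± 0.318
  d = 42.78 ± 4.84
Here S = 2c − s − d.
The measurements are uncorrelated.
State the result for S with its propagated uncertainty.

Each term contributes (cᵢ δxᵢ)² to (δS)²:
  (2·δc)² = 111;  (δs)² = 0.101;  (δd)² = 23.4
δS = √(134) = 11.6
S = 106.5.

106.5 ± 11.6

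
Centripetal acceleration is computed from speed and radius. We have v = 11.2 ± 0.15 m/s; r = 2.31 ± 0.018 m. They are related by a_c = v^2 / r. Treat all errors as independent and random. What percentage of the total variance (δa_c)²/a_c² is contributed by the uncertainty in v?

(δa_c/a_c)² = (2·δv/v)² + (-1·δr/r)²
  v term: (2×0.0134)² = 0.000717
  r term: (-1×0.00779)² = 6.07e-05
Total = 0.000778. Share from v = 0.000717/0.000778 = 0.922.

92.2%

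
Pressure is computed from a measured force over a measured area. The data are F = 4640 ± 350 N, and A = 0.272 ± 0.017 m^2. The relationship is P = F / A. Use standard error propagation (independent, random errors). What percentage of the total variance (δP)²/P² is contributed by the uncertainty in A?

(δP/P)² = (1·δF/F)² + (-1·δA/A)²
  F term: (1×0.0754)² = 0.00569
  A term: (-1×0.0625)² = 0.00391
Total = 0.00960. Share from A = 0.00391/0.00960 = 0.407.

40.7%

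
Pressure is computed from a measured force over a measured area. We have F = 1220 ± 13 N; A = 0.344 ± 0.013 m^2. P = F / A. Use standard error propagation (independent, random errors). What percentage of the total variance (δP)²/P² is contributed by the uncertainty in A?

(δP/P)² = (1·δF/F)² + (-1·δA/A)²
  F term: (1×0.0107)² = 0.000114
  A term: (-1×0.0378)² = 0.00143
Total = 0.00154. Share from A = 0.00143/0.00154 = 0.926.

92.6%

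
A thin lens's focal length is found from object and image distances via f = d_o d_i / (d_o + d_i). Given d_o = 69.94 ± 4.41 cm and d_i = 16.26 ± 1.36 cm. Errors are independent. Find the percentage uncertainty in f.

∂f/∂d_o = (d_i/(d_o+d_i))² = 0.0356;  ∂f/∂d_i = (d_o/(d_o+d_i))² = 0.658
δf = √((∂f/∂d_o · δd_o)² + (∂f/∂d_i · δd_i)²) = √(0.0246 + 0.802) = 0.909 cm
f = 13.19 cm, so δf/f = 0.909/13.19 = 0.0689.

6.89%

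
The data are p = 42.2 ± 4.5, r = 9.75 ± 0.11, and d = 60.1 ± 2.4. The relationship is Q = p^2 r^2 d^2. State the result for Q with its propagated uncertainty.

(6.11 ± 1.40) × 10^8

Products/powers → add relative errors in quadrature, weighted by exponent:
  (2·δp/p)² = (2×0.107)² = 0.0455;  (2·δr/r)² = (2×0.0113)² = 0.000509;  (2·δd/d)² = (2×0.0399)² = 0.00638
δQ/Q = √(0.0524) = 0.229
Q = 6.11e+08, so δQ = 0.229 × 6.11e+08 = 1.4e+08.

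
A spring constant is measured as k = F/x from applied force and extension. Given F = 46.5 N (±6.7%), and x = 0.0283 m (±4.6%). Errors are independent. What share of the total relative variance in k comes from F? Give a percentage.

(δk/k)² = (1·δF/F)² + (-1·δx/x)²
  F term: (1×0.0670)² = 0.00449
  x term: (-1×0.0460)² = 0.00212
Total = 0.00661. Share from F = 0.00449/0.00661 = 0.680.

68.0%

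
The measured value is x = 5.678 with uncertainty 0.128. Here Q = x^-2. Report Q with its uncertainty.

Q ∝ x^-2, so δQ/Q = |-2| · δx/x = 2 × 0.0225 = 0.0451.
Q = 0.03102, so δQ = 0.0451 × 0.03102 = 0.00140.

0.03102 ± 0.00140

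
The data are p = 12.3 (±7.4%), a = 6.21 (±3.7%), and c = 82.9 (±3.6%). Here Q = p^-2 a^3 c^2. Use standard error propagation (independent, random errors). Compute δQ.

Q is a product of powers, so relative uncertainties combine in quadrature:
  (-2·δp/p)² = (-2×0.0740)² = 0.0219;  (3·δa/a)² = (3×0.0370)² = 0.0123;  (2·δc/c)² = (2×0.0360)² = 0.00518
δQ/Q = √(0.0394) = 0.199
Q = 10900, so δQ = 0.199 × 10900 = 2160.

2160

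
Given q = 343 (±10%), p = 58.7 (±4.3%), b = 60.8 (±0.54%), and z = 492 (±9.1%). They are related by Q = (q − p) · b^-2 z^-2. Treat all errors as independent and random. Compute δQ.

6.95e-08

Let u = q − p = 284. δu = √(δq² + δp²) = √(1180 + 6.37) = 34.4, so δu/u = 0.121.
Q is then a monomial in u, b, z:
δQ/Q = √((δu/u)² + (-2·δb/b)² + (-2·δz/z)²) = √(0.0146 + 0.000117 + 0.0331) = 0.219
Q = 3.18e-07, so δQ = 0.219 × 3.18e-07 = 6.95e-08.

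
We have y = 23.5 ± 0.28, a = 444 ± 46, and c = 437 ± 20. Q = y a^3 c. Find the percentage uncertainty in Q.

Relative error in a monomial: (δQ/Q)² = Σ (nᵢ · δxᵢ/xᵢ)².
  (1·δy/y)² = (1×0.0119)² = 0.000142;  (3·δa/a)² = (3×0.104)² = 0.0966;  (1·δc/c)² = (1×0.0458)² = 0.00209
δQ/Q = √(0.0988) = 0.314

31.4%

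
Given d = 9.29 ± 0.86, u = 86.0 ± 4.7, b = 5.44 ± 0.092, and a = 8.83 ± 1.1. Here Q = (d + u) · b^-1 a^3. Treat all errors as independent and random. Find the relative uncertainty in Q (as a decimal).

0.377

Let w = d + u = 95.3. δw = √(δd² + δu²) = √(0.740 + 22.1) = 4.78, so δw/w = 0.0501.
Q is then a monomial in w, b, a:
δQ/Q = √((δw/w)² + (-1·δb/b)² + (3·δa/a)²) = √(0.00251 + 0.000286 + 0.140) = 0.377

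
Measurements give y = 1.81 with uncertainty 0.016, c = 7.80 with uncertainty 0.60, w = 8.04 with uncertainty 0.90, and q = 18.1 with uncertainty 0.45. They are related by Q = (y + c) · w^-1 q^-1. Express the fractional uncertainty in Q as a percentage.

13.1%

Let u = y + c = 9.61. δu = √(δy² + δc²) = √(0.000256 + 0.360) = 0.600, so δu/u = 0.0625.
Q is then a monomial in u, w, q:
δQ/Q = √((δu/u)² + (-1·δw/w)² + (-1·δq/q)²) = √(0.00390 + 0.0125 + 0.000618) = 0.131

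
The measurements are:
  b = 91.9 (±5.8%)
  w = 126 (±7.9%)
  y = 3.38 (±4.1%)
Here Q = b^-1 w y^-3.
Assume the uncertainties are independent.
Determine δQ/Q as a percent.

15.7%

Since Q is a product/quotient, work with relative uncertainties:
  (-1·δb/b)² = (-1×0.0580)² = 0.00336;  (1·δw/w)² = (1×0.0790)² = 0.00624;  (-3·δy/y)² = (-3×0.0410)² = 0.0151
δQ/Q = √(0.0247) = 0.157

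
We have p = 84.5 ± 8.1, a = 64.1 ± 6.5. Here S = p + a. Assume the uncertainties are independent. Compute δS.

10.4

Each term contributes (cᵢ δxᵢ)² to (δS)²:
  (δp)² = 65.6;  (δa)² = 42.2
δS = √(108) = 10.4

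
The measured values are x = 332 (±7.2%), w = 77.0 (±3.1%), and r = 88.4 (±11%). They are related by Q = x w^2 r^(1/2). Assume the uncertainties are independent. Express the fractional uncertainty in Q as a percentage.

Relative error in a monomial: (δQ/Q)² = Σ (nᵢ · δxᵢ/xᵢ)².
  (1·δx/x)² = (1×0.0720)² = 0.00518;  (2·δw/w)² = (2×0.0310)² = 0.00384;  (½·δr/r)² = (0.5×0.110)² = 0.00302
δQ/Q = √(0.0121) = 0.110

11.0%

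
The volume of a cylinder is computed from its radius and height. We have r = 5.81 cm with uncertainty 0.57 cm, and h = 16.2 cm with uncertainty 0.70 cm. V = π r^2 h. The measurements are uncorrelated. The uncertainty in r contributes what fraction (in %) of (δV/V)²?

(δV/V)² = (2·δr/r)² + (1·δh/h)²
  r term: (2×0.0981)² = 0.0385
  h term: (1×0.0432)² = 0.00187
Total = 0.0404. Share from r = 0.0385/0.0404 = 0.954.

95.4%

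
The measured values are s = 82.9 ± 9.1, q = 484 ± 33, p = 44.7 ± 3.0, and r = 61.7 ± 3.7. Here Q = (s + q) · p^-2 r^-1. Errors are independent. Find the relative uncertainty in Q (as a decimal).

0.159

Let u = s + q = 567. δu = √(δs² + δq²) = √(82.8 + 1090) = 34.2, so δu/u = 0.0604.
Q is then a monomial in u, p, r:
δQ/Q = √((δu/u)² + (-2·δp/p)² + (-1·δr/r)²) = √(0.00365 + 0.0180 + 0.00360) = 0.159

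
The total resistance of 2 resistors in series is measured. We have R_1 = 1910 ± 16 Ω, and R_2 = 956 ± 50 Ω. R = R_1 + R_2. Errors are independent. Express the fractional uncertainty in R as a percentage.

1.83%

R is a linear combination, so absolute uncertainties add in quadrature:
  (δR_1)² = 256;  (δR_2)² = 2500
δR = √(2760) = 52.5 Ω
R = 2870 Ω, so δR/R = 52.5/2870 = 0.0183.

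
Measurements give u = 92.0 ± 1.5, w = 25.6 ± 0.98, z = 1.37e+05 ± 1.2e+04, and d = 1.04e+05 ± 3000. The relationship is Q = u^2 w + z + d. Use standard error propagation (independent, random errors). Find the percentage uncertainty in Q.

Let p = u^2·w = 2.17e+05. δp/p = √((2·δu/u)² + (1·δw/w)²) = √(0.00106 + 0.00147) = 0.0503, so δp = 10900.
Q = p + z + d: δQ = √(δp² + δz² + δd²) = √(1.19e+08 + 1.44e+08 + 9e+06) = 16500
Q = 4.58e+05, so δQ/Q = 16500/4.58e+05 = 0.0360.

3.60%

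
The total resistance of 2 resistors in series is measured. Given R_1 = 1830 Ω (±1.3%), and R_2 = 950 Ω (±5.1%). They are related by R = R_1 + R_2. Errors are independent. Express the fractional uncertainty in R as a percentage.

R is a linear combination, so absolute uncertainties add in quadrature:
  (δR_1)² = 566;  (δR_2)² = 2350
δR = √(2910) = 54.0 Ω
R = 2780 Ω, so δR/R = 54.0/2780 = 0.0194.

1.94%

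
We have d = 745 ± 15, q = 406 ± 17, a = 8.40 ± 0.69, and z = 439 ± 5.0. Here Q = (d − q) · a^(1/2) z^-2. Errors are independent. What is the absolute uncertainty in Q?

0.000417

Let u = d − q = 339. δu = √(δd² + δq²) = √(225 + 289) = 22.7, so δu/u = 0.0669.
Q is then a monomial in u, a, z:
δQ/Q = √((δu/u)² + (½·δa/a)² + (-2·δz/z)²) = √(0.00447 + 0.00169 + 0.000519) = 0.0817
Q = 0.00510, so δQ = 0.0817 × 0.00510 = 0.000417.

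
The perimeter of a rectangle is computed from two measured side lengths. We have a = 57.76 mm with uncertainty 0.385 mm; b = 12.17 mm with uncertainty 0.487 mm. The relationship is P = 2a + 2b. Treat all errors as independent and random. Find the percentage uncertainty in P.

Sums and differences: (δP)² = Σ (cᵢ δxᵢ)².
  (2·δa)² = 0.593;  (2·δb)² = 0.949
δP = √(1.54) = 1.24 mm
P = 139.9 mm, so δP/P = 1.24/139.9 = 0.00888.

0.888%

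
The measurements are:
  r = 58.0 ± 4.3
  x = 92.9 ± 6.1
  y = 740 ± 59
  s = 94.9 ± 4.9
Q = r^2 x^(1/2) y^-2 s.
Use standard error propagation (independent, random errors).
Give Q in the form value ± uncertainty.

5.62 ± 1.27

Since Q is a product/quotient, work with relative uncertainties:
  (2·δr/r)² = (2×0.0741)² = 0.0220;  (½·δx/x)² = (0.5×0.0657)² = 0.00108;  (-2·δy/y)² = (-2×0.0797)² = 0.0254;  (1·δs/s)² = (1×0.0516)² = 0.00267
δQ/Q = √(0.0512) = 0.226
Q = 5.62, so δQ = 0.226 × 5.62 = 1.27.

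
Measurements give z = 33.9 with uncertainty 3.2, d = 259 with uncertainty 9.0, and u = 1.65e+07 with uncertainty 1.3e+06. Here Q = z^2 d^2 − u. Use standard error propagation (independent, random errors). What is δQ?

1.56e+07

Let p = z^2·d^2 = 7.71e+07. δp/p = √((2·δz/z)² + (2·δd/d)²) = √(0.0356 + 0.00483) = 0.201, so δp = 1.55e+07.
Q = p − u: δQ = √(δp² + δu²) = √(2.41e+14 + 1.69e+12) = 1.56e+07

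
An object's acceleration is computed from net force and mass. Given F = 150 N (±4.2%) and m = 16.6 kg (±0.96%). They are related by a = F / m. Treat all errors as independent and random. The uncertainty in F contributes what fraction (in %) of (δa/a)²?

(δa/a)² = (1·δF/F)² + (-1·δm/m)²
  F term: (1×0.0420)² = 0.00176
  m term: (-1×0.00960)² = 9.22e-05
Total = 0.00186. Share from F = 0.00176/0.00186 = 0.950.

95.0%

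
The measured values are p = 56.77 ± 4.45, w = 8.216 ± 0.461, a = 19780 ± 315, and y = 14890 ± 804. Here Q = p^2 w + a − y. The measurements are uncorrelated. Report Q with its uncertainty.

Let h = p^2·w = 26480. δh/h = √((2·δp/p)² + (1·δw/w)²) = √(0.0246 + 0.00315) = 0.167, so δh = 4410.
Q = h + a − y: δQ = √(δh² + δa² + δy²) = √(1.94e+07 + 99200 + 6.46e+05) = 4490
Q = 31370.

31370 ± 4490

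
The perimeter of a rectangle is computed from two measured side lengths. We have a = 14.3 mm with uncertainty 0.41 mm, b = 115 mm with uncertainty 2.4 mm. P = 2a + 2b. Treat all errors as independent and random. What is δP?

Each term contributes (cᵢ δxᵢ)² to (δP)²:
  (2·δa)² = 0.672;  (2·δb)² = 23.0
δP = √(23.7) = 4.87 mm

4.87 mm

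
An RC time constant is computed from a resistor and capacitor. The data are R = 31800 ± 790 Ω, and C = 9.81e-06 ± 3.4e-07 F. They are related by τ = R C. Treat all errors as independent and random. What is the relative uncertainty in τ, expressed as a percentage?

4.26%

Products/powers → add relative errors in quadrature, weighted by exponent:
  (1·δR/R)² = (1×0.0248)² = 0.000617;  (1·δC/C)² = (1×0.0347)² = 0.00120
δτ/τ = √(0.00182) = 0.0426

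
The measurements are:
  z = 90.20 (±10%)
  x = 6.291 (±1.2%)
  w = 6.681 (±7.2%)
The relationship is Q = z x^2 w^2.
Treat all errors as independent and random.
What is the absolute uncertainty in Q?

28200

Relative error in a monomial: (δQ/Q)² = Σ (nᵢ · δxᵢ/xᵢ)².
  (1·δz/z)² = (1×0.100)² = 0.0100;  (2·δx/x)² = (2×0.0120)² = 0.000576;  (2·δw/w)² = (2×0.0720)² = 0.0207
δQ/Q = √(0.0313) = 0.177
Q = 159300, so δQ = 0.177 × 159300 = 28200.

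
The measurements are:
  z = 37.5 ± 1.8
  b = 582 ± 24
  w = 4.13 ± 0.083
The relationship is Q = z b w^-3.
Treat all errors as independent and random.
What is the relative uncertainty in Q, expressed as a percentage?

8.74%

Q is a product of powers, so relative uncertainties combine in quadrature:
  (1·δz/z)² = (1×0.0480)² = 0.00230;  (1·δb/b)² = (1×0.0412)² = 0.00170;  (-3·δw/w)² = (-3×0.0201)² = 0.00363
δQ/Q = √(0.00764) = 0.0874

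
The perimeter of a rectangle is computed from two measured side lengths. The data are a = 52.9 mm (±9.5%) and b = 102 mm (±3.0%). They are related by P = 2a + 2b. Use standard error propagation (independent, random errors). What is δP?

Each term contributes (cᵢ δxᵢ)² to (δP)²:
  (2·δa)² = 101;  (2·δb)² = 37.5
δP = √(138) = 11.8 mm

11.8 mm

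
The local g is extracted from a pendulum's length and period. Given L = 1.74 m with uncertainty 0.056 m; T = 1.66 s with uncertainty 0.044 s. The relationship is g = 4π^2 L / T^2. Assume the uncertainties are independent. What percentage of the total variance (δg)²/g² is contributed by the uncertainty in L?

(δg/g)² = (1·δL/L)² + (-2·δT/T)²
  L term: (1×0.0322)² = 0.00104
  T term: (-2×0.0265)² = 0.00281
Total = 0.00385. Share from L = 0.00104/0.00385 = 0.269.

26.9%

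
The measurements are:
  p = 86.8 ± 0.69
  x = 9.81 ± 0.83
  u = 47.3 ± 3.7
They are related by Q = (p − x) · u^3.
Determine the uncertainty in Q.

Let w = p − x = 77.0. δw = √(δp² + δx²) = √(0.476 + 0.689) = 1.08, so δw/w = 0.0140.
Q is then a monomial in w, u:
δQ/Q = √((δw/w)² + (3·δu/u)²) = √(0.000197 + 0.0551) = 0.235
Q = 8.15e+06, so δQ = 0.235 × 8.15e+06 = 1.92e+06.

1.92e+06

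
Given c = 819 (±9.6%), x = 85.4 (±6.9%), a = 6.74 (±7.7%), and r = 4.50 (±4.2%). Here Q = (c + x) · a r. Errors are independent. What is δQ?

Let u = c + x = 904. δu = √(δc² + δx²) = √(6180 + 34.7) = 78.8, so δu/u = 0.0872.
Q is then a monomial in u, a, r:
δQ/Q = √((δu/u)² + (1·δa/a)² + (1·δr/r)²) = √(0.00760 + 0.00593 + 0.00176) = 0.124
Q = 27400, so δQ = 0.124 × 27400 = 3390.

3390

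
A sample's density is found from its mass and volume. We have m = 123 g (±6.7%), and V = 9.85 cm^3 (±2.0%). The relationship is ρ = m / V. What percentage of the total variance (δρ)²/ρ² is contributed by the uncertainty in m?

(δρ/ρ)² = (1·δm/m)² + (-1·δV/V)²
  m term: (1×0.0670)² = 0.00449
  V term: (-1×0.0200)² = 0.000400
Total = 0.00489. Share from m = 0.00449/0.00489 = 0.918.

91.8%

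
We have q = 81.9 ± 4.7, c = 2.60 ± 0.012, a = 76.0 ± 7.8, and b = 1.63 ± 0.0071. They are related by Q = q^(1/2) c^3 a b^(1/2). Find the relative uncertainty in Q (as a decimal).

Since Q is a product/quotient, work with relative uncertainties:
  (½·δq/q)² = (0.5×0.0574)² = 0.000823;  (3·δc/c)² = (3×0.00462)² = 0.000192;  (1·δa/a)² = (1×0.103)² = 0.0105;  (½·δb/b)² = (0.5×0.00436)² = 4.74e-06
δQ/Q = √(0.0116) = 0.107

0.107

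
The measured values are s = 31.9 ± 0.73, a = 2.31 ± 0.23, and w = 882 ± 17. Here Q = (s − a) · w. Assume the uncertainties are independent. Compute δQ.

842

Let u = s − a = 29.6. δu = √(δs² + δa²) = √(0.533 + 0.0529) = 0.765, so δu/u = 0.0259.
Q is then a monomial in u, w:
δQ/Q = √((δu/u)² + (1·δw/w)²) = √(0.000669 + 0.000372) = 0.0323
Q = 26100, so δQ = 0.0323 × 26100 = 842.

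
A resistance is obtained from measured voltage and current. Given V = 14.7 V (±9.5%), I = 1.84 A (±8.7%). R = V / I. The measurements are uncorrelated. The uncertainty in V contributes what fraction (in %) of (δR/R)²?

(δR/R)² = (1·δV/V)² + (-1·δI/I)²
  V term: (1×0.0950)² = 0.00903
  I term: (-1×0.0870)² = 0.00757
Total = 0.0166. Share from V = 0.00903/0.0166 = 0.544.

54.4%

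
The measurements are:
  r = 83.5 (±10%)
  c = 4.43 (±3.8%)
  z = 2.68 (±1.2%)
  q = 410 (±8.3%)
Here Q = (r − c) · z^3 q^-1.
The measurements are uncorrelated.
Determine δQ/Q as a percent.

Let u = r − c = 79.1. δu = √(δr² + δc²) = √(69.7 + 0.0283) = 8.35, so δu/u = 0.106.
Q is then a monomial in u, z, q:
δQ/Q = √((δu/u)² + (3·δz/z)² + (-1·δq/q)²) = √(0.0112 + 0.00130 + 0.00689) = 0.139

13.9%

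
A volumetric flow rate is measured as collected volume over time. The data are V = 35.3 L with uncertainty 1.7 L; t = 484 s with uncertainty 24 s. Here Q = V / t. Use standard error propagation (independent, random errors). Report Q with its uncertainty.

Products/powers → add relative errors in quadrature, weighted by exponent:
  (1·δV/V)² = (1×0.0482)² = 0.00232;  (-1·δt/t)² = (-1×0.0496)² = 0.00246
δQ/Q = √(0.00478) = 0.0691
Q = 0.0729 L/s, so δQ = 0.0691 × 0.0729 = 0.00504 L/s.

0.0729 ± 0.00504 L/s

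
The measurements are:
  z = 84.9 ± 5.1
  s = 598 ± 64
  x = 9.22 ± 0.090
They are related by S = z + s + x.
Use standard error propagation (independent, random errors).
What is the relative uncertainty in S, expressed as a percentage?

Absolute uncertainties add in quadrature for a linear combination:
  (δz)² = 26.0;  (δs)² = 4100;  (δx)² = 0.00810
δS = √(4120) = 64.2
S = 692, so δS/S = 64.2/692 = 0.0928.

9.28%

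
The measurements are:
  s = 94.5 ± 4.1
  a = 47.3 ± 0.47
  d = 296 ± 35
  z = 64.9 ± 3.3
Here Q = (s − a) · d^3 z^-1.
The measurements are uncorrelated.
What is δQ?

Let u = s − a = 47.2. δu = √(δs² + δa²) = √(16.8 + 0.221) = 4.13, so δu/u = 0.0874.
Q is then a monomial in u, d, z:
δQ/Q = √((δu/u)² + (3·δd/d)² + (-1·δz/z)²) = √(0.00764 + 0.126 + 0.00259) = 0.369
Q = 1.89e+07, so δQ = 0.369 × 1.89e+07 = 6.96e+06.

6.96e+06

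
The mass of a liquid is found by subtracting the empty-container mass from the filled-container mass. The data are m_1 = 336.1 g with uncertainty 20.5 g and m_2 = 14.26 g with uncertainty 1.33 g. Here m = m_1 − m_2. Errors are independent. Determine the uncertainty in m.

Sums and differences: (δm)² = Σ (cᵢ δxᵢ)².
  (δm_1)² = 420;  (δm_2)² = 1.77
δm = √(422) = 20.5 g

20.5 g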